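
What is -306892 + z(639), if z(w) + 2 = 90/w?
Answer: -21789464/71 ≈ -3.0689e+5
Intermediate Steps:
z(w) = -2 + 90/w
-306892 + z(639) = -306892 + (-2 + 90/639) = -306892 + (-2 + 90*(1/639)) = -306892 + (-2 + 10/71) = -306892 - 132/71 = -21789464/71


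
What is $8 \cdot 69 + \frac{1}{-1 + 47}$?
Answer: $\frac{25393}{46} \approx 552.02$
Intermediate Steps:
$8 \cdot 69 + \frac{1}{-1 + 47} = 552 + \frac{1}{46} = \frac{25393}{46}$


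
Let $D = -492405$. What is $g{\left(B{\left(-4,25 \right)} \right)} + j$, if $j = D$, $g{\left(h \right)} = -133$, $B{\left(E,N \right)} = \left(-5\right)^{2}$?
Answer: $-492538$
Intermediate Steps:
$B{\left(E,N \right)} = 25$
$j = -492405$
$g{\left(B{\left(-4,25 \right)} \right)} + j = -133 - 492405 = -492538$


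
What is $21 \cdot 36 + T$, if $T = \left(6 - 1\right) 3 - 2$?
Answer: $769$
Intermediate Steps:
$T = 13$ ($T = \left(6 - 1\right) 3 - 2 = 5 \cdot 3 - 2 = 15 - 2 = 13$)
$21 \cdot 36 + T = 21 \cdot 36 + 13 = 756 + 13 = 769$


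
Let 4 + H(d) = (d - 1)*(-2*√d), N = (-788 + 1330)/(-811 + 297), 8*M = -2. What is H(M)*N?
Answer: 1084/257 - 1355*I/1028 ≈ 4.2179 - 1.3181*I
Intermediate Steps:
M = -¼ (M = (⅛)*(-2) = -¼ ≈ -0.25000)
N = -271/257 (N = 542/(-514) = 542*(-1/514) = -271/257 ≈ -1.0545)
H(d) = -4 - 2*√d*(-1 + d) (H(d) = -4 + (d - 1)*(-2*√d) = -4 + (-1 + d)*(-2*√d) = -4 - 2*√d*(-1 + d))
H(M)*N = (-4 - (-1)*I/4 + 2*√(-¼))*(-271/257) = (-4 - (-1)*I/4 + 2*(I/2))*(-271/257) = (-4 + I/4 + I)*(-271/257) = (-4 + 5*I/4)*(-271/257) = 1084/257 - 1355*I/1028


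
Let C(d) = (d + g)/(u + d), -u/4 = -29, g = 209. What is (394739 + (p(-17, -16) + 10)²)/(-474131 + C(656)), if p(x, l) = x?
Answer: -304776336/366028267 ≈ -0.83266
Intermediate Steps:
u = 116 (u = -4*(-29) = 116)
C(d) = (209 + d)/(116 + d) (C(d) = (d + 209)/(116 + d) = (209 + d)/(116 + d))
(394739 + (p(-17, -16) + 10)²)/(-474131 + C(656)) = (394739 + (-17 + 10)²)/(-474131 + (209 + 656)/(116 + 656)) = (394739 + (-7)²)/(-474131 + 865/772) = (394739 + 49)/(-474131 + (1/772)*865) = 394788/(-474131 + 865/772) = 394788/(-366028267/772) = 394788*(-772/366028267) = -304776336/366028267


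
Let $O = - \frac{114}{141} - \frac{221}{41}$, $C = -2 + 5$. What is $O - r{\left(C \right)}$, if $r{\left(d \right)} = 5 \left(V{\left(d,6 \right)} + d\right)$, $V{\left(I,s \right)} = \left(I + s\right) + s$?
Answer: $- \frac{185375}{1927} \approx -96.199$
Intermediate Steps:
$C = 3$
$O = - \frac{11945}{1927}$ ($O = \left(-114\right) \frac{1}{141} - \frac{221}{41} = - \frac{38}{47} - \frac{221}{41} = - \frac{11945}{1927} \approx -6.1988$)
$V{\left(I,s \right)} = I + 2 s$
$r{\left(d \right)} = 60 + 10 d$ ($r{\left(d \right)} = 5 \left(\left(d + 2 \cdot 6\right) + d\right) = 5 \left(\left(d + 12\right) + d\right) = 5 \left(\left(12 + d\right) + d\right) = 5 \left(12 + 2 d\right) = 60 + 10 d$)
$O - r{\left(C \right)} = - \frac{11945}{1927} - \left(60 + 10 \cdot 3\right) = - \frac{11945}{1927} - \left(60 + 30\right) = - \frac{11945}{1927} - 90 = - \frac{185375}{1927}$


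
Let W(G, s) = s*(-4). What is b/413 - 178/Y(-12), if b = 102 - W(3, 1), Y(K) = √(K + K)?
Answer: 106/413 + 89*I*√6/6 ≈ 0.25666 + 36.334*I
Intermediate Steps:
Y(K) = √2*√K (Y(K) = √(2*K) = √2*√K)
W(G, s) = -4*s
b = 106 (b = 102 - (-4) = 102 - 1*(-4) = 102 + 4 = 106)
b/413 - 178/Y(-12) = 106/413 - 178*(-I*√6/12) = 106/413 - (-89)*I*√6/6 = 106/413 + 89*I*√6/6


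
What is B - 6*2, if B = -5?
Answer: -17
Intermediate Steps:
B - 6*2 = -5 - 6*2 = -5 - 12 = -17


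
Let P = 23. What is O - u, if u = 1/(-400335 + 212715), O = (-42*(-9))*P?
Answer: 1631168281/187620 ≈ 8694.0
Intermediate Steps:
O = 8694 (O = -42*(-9)*23 = 378*23 = 8694)
u = -1/187620 (u = 1/(-187620) = -1/187620 ≈ -5.3299e-6)
O - u = 8694 - 1*(-1/187620) = 8694 + 1/187620 = 1631168281/187620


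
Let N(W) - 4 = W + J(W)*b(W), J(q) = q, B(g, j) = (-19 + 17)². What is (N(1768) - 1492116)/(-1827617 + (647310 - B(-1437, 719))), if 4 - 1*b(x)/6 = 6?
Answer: 1511560/1180311 ≈ 1.2806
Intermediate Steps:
B(g, j) = 4 (B(g, j) = (-2)² = 4)
b(x) = -12 (b(x) = 24 - 6*6 = 24 - 36 = -12)
N(W) = 4 - 11*W (N(W) = 4 + (W + W*(-12)) = 4 + (W - 12*W) = 4 - 11*W)
(N(1768) - 1492116)/(-1827617 + (647310 - B(-1437, 719))) = ((4 - 11*1768) - 1492116)/(-1827617 + (647310 - 1*4)) = ((4 - 19448) - 1492116)/(-1827617 + (647310 - 4)) = (-19444 - 1492116)/(-1827617 + 647306) = -1511560/(-1180311) = -1511560*(-1/1180311) = 1511560/1180311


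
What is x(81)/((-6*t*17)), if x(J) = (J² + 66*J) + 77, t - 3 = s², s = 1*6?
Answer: -5992/1989 ≈ -3.0126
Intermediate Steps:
s = 6
t = 39 (t = 3 + 6² = 3 + 36 = 39)
x(J) = 77 + J² + 66*J
x(81)/((-6*t*17)) = (77 + 81² + 66*81)/((-6*39*17)) = (77 + 6561 + 5346)/((-234*17)) = 11984/(-3978) = 11984*(-1/3978) = -5992/1989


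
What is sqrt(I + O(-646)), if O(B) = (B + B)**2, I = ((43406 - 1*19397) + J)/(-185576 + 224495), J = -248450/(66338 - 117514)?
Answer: 55*sqrt(136815671785493734167)/497929686 ≈ 1292.0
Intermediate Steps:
J = 124225/25588 (J = -248450/(-51176) = -248450*(-1/51176) = 124225/25588 ≈ 4.8548)
I = 614466517/995859372 (I = ((43406 - 1*19397) + 124225/25588)/(-185576 + 224495) = ((43406 - 19397) + 124225/25588)/38919 = (24009 + 124225/25588)*(1/38919) = (614466517/25588)*(1/38919) = 614466517/995859372 ≈ 0.61702)
O(B) = 4*B**2 (O(B) = (2*B)**2 = 4*B**2)
sqrt(I + O(-646)) = sqrt(614466517/995859372 + 4*(-646)**2) = sqrt(614466517/995859372 + 4*417316) = sqrt(614466517/995859372 + 1669264) = sqrt(1662352813208725/995859372) = 55*sqrt(136815671785493734167)/497929686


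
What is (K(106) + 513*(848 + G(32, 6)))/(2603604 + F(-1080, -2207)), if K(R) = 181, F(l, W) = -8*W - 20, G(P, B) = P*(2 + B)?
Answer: 566533/2621240 ≈ 0.21613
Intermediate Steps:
F(l, W) = -20 - 8*W
(K(106) + 513*(848 + G(32, 6)))/(2603604 + F(-1080, -2207)) = (181 + 513*(848 + 32*(2 + 6)))/(2603604 + (-20 - 8*(-2207))) = (181 + 513*(848 + 32*8))/(2603604 + (-20 + 17656)) = (181 + 513*(848 + 256))/(2603604 + 17636) = (181 + 513*1104)/2621240 = (181 + 566352)*(1/2621240) = 566533*(1/2621240) = 566533/2621240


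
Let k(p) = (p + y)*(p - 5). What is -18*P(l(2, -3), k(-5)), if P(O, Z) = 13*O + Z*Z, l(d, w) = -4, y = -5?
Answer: -179064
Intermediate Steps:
k(p) = (-5 + p)² (k(p) = (p - 5)*(p - 5) = (-5 + p)*(-5 + p) = (-5 + p)²)
P(O, Z) = Z² + 13*O (P(O, Z) = 13*O + Z² = Z² + 13*O)
-18*P(l(2, -3), k(-5)) = -18*((25 + (-5)² - 10*(-5))² + 13*(-4)) = -18*((25 + 25 + 50)² - 52) = -18*(100² - 52) = -18*(10000 - 52) = -18*9948 = -179064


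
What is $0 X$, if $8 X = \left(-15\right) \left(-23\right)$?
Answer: $0$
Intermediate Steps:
$X = \frac{345}{8}$ ($X = \frac{\left(-15\right) \left(-23\right)}{8} = \frac{1}{8} \cdot 345 = \frac{345}{8} \approx 43.125$)
$0 X = 0 \cdot \frac{345}{8} = 0$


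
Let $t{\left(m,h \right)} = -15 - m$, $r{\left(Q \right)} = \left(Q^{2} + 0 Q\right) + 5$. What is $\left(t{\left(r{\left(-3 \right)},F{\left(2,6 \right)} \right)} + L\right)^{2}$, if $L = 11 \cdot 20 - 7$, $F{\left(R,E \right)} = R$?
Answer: $33856$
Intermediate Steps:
$r{\left(Q \right)} = 5 + Q^{2}$ ($r{\left(Q \right)} = \left(Q^{2} + 0\right) + 5 = Q^{2} + 5 = 5 + Q^{2}$)
$L = 213$ ($L = 220 - 7 = 213$)
$\left(t{\left(r{\left(-3 \right)},F{\left(2,6 \right)} \right)} + L\right)^{2} = \left(\left(-15 - \left(5 + \left(-3\right)^{2}\right)\right) + 213\right)^{2} = \left(\left(-15 - \left(5 + 9\right)\right) + 213\right)^{2} = \left(\left(-15 - 14\right) + 213\right)^{2} = \left(-29 + 213\right)^{2} = 184^{2} = 33856$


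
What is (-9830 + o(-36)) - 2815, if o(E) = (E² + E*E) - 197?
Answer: -10250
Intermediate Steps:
o(E) = -197 + 2*E² (o(E) = (E² + E²) - 197 = 2*E² - 197 = -197 + 2*E²)
(-9830 + o(-36)) - 2815 = (-9830 + (-197 + 2*(-36)²)) - 2815 = (-9830 + (-197 + 2*1296)) - 2815 = (-9830 + (-197 + 2592)) - 2815 = (-9830 + 2395) - 2815 = -7435 - 2815 = -10250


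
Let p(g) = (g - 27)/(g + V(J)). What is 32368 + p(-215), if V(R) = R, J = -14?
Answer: 7412514/229 ≈ 32369.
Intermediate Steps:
p(g) = (-27 + g)/(-14 + g) (p(g) = (g - 27)/(g - 14) = (-27 + g)/(-14 + g))
32368 + p(-215) = 32368 + (-27 - 215)/(-14 - 215) = 32368 - 242/(-229) = 32368 - 1/229*(-242) = 32368 + 242/229 = 7412514/229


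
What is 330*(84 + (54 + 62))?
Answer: 66000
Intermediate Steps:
330*(84 + (54 + 62)) = 330*(84 + 116) = 330*200 = 66000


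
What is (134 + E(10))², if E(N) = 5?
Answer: 19321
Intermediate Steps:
(134 + E(10))² = (134 + 5)² = 139² = 19321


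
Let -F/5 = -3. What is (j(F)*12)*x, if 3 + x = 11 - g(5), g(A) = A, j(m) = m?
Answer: 540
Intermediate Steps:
F = 15 (F = -5*(-3) = 15)
x = 3 (x = -3 + (11 - 1*5) = -3 + (11 - 5) = -3 + 6 = 3)
(j(F)*12)*x = (15*12)*3 = 180*3 = 540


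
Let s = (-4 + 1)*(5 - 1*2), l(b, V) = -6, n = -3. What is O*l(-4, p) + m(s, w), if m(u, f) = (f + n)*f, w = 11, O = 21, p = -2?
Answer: -38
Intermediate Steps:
s = -9 (s = -3*(5 - 2) = -3*3 = -9)
m(u, f) = f*(-3 + f) (m(u, f) = (f - 3)*f = (-3 + f)*f = f*(-3 + f))
O*l(-4, p) + m(s, w) = 21*(-6) + 11*(-3 + 11) = -126 + 11*8 = -126 + 88 = -38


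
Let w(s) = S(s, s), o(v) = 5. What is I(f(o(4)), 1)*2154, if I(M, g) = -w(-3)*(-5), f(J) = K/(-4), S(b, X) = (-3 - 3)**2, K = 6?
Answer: 387720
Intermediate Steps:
S(b, X) = 36 (S(b, X) = (-6)**2 = 36)
f(J) = -3/2 (f(J) = 6/(-4) = 6*(-1/4) = -3/2)
w(s) = 36
I(M, g) = 180 (I(M, g) = -1*36*(-5) = -36*(-5) = 180)
I(f(o(4)), 1)*2154 = 180*2154 = 387720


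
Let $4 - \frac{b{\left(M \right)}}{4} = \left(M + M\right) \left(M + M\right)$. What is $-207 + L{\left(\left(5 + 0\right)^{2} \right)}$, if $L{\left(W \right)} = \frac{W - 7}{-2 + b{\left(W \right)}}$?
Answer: $- \frac{1033560}{4993} \approx -207.0$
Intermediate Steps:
$b{\left(M \right)} = 16 - 16 M^{2}$ ($b{\left(M \right)} = 16 - 4 \left(M + M\right) \left(M + M\right) = 16 - 4 \cdot 2 M 2 M = 16 - 4 \cdot 4 M^{2} = 16 - 16 M^{2}$)
$L{\left(W \right)} = \frac{-7 + W}{14 - 16 W^{2}}$ ($L{\left(W \right)} = \frac{W - 7}{-2 - \left(-16 + 16 W^{2}\right)} = \frac{-7 + W}{14 - 16 W^{2}}$)
$-207 + L{\left(\left(5 + 0\right)^{2} \right)} = -207 + \frac{7 - \left(5 + 0\right)^{2}}{2 \left(-7 + 8 \left(\left(5 + 0\right)^{2}\right)^{2}\right)} = -207 + \frac{7 - 5^{2}}{2 \left(-7 + 8 \left(5^{2}\right)^{2}\right)} = -207 + \frac{7 - 25}{2 \left(-7 + 8 \cdot 25^{2}\right)} = -207 + \frac{7 - 25}{2 \left(-7 + 8 \cdot 625\right)} = -207 + \frac{1}{2} \frac{1}{-7 + 5000} \left(-18\right) = -207 + \frac{1}{2} \cdot \frac{1}{4993} \left(-18\right) = -207 - \frac{9}{4993} = - \frac{1033560}{4993}$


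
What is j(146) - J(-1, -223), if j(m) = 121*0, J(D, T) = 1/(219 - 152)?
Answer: -1/67 ≈ -0.014925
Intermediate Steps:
J(D, T) = 1/67
j(m) = 0
j(146) - J(-1, -223) = 0 - 1*1/67 = 0 - 1/67 = -1/67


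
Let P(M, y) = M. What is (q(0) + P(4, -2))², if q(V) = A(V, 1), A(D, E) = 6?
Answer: 100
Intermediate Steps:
q(V) = 6
(q(0) + P(4, -2))² = (6 + 4)² = 10² = 100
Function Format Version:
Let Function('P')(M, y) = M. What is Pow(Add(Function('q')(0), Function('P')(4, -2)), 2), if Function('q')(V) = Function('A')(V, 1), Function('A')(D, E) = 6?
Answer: 100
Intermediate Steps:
Function('q')(V) = 6
Pow(Add(Function('q')(0), Function('P')(4, -2)), 2) = Pow(Add(6, 4), 2) = Pow(10, 2) = 100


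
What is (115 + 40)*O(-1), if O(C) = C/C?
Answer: 155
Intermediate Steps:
O(C) = 1
(115 + 40)*O(-1) = (115 + 40)*1 = 155*1 = 155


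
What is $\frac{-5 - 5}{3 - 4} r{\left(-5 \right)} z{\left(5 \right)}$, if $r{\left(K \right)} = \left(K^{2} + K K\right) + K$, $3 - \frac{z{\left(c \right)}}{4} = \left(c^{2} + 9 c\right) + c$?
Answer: $-129600$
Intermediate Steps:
$z{\left(c \right)} = 12 - 40 c - 4 c^{2}$ ($z{\left(c \right)} = 12 - 4 \left(\left(c^{2} + 9 c\right) + c\right) = 12 - 4 \left(c^{2} + 10 c\right) = 12 - \left(4 c^{2} + 40 c\right) = 12 - 40 c - 4 c^{2}$)
$r{\left(K \right)} = K + 2 K^{2}$ ($r{\left(K \right)} = \left(K^{2} + K^{2}\right) + K = 2 K^{2} + K = K + 2 K^{2}$)
$\frac{-5 - 5}{3 - 4} r{\left(-5 \right)} z{\left(5 \right)} = \frac{-5 - 5}{3 - 4} \left(- 5 \left(1 + 2 \left(-5\right)\right)\right) \left(12 - 200 - 4 \cdot 5^{2}\right) = - \frac{10}{-1} \left(- 5 \left(1 - 10\right)\right) \left(12 - 200 - 100\right) = \left(-10\right) \left(-1\right) \left(\left(-5\right) \left(-9\right)\right) \left(12 - 200 - 100\right) = 10 \cdot 45 \left(-288\right) = 450 \left(-288\right) = -129600$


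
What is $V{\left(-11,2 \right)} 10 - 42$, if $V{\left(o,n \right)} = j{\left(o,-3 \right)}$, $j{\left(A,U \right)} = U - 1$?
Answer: $-82$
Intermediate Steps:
$j{\left(A,U \right)} = -1 + U$
$V{\left(o,n \right)} = -4$ ($V{\left(o,n \right)} = -1 - 3 = -4$)
$V{\left(-11,2 \right)} 10 - 42 = \left(-4\right) 10 - 42 = -40 - 42 = -82$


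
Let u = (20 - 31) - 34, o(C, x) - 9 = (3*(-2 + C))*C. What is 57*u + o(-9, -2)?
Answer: -2259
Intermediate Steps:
o(C, x) = 9 + C*(-6 + 3*C) (o(C, x) = 9 + (3*(-2 + C))*C = 9 + (-6 + 3*C)*C = 9 + C*(-6 + 3*C))
u = -45 (u = -11 - 34 = -45)
57*u + o(-9, -2) = 57*(-45) + (9 - 6*(-9) + 3*(-9)**2) = -2565 + (9 + 54 + 3*81) = -2565 + (9 + 54 + 243) = -2565 + 306 = -2259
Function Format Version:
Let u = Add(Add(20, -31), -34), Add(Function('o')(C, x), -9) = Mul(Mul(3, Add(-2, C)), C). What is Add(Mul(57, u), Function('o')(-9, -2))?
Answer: -2259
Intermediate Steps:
Function('o')(C, x) = Add(9, Mul(C, Add(-6, Mul(3, C)))) (Function('o')(C, x) = Add(9, Mul(Mul(3, Add(-2, C)), C)) = Add(9, Mul(Add(-6, Mul(3, C)), C)) = Add(9, Mul(C, Add(-6, Mul(3, C)))))
u = -45 (u = Add(-11, -34) = -45)
Add(Mul(57, u), Function('o')(-9, -2)) = Add(Mul(57, -45), Add(9, Mul(-6, -9), Mul(3, Pow(-9, 2)))) = Add(-2565, Add(9, 54, Mul(3, 81))) = Add(-2565, Add(9, 54, 243)) = Add(-2565, 306) = -2259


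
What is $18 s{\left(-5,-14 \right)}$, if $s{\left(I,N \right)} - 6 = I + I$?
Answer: $-72$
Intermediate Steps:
$s{\left(I,N \right)} = 6 + 2 I$ ($s{\left(I,N \right)} = 6 + \left(I + I\right) = 6 + 2 I$)
$18 s{\left(-5,-14 \right)} = 18 \left(6 + 2 \left(-5\right)\right) = 18 \left(6 - 10\right) = 18 \left(-4\right) = -72$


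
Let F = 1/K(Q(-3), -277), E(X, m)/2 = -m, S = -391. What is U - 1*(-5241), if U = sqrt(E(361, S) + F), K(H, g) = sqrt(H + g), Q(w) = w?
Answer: 5241 + sqrt(3831800 - 35*I*sqrt(70))/70 ≈ 5269.0 - 0.0010685*I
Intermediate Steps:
E(X, m) = -2*m (E(X, m) = 2*(-m) = -2*m)
F = -I*sqrt(70)/140 (F = 1/(sqrt(-3 - 277)) = 1/(sqrt(-280)) = 1/(2*I*sqrt(70)) = -I*sqrt(70)/140 ≈ -0.059761*I)
U = sqrt(782 - I*sqrt(70)/140) (U = sqrt(-2*(-391) - I*sqrt(70)/140) = sqrt(782 - I*sqrt(70)/140) ≈ 27.964 - 0.0011*I)
U - 1*(-5241) = sqrt(3831800 - 35*I*sqrt(70))/70 - 1*(-5241) = sqrt(3831800 - 35*I*sqrt(70))/70 + 5241 = 5241 + sqrt(3831800 - 35*I*sqrt(70))/70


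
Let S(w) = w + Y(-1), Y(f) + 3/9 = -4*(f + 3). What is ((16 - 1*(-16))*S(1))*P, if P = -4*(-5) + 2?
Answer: -15488/3 ≈ -5162.7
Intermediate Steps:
Y(f) = -37/3 - 4*f (Y(f) = -⅓ - 4*(f + 3) = -⅓ - 4*(3 + f) = -⅓ + (-12 - 4*f) = -37/3 - 4*f)
S(w) = -25/3 + w (S(w) = w + (-37/3 - 4*(-1)) = w + (-37/3 + 4) = w - 25/3 = -25/3 + w)
P = 22 (P = 20 + 2 = 22)
((16 - 1*(-16))*S(1))*P = ((16 - 1*(-16))*(-25/3 + 1))*22 = ((16 + 16)*(-22/3))*22 = (32*(-22/3))*22 = -704/3*22 = -15488/3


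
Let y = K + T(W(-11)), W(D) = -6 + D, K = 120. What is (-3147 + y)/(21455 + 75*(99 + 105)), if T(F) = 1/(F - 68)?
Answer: -257296/3124175 ≈ -0.082356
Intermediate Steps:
T(F) = 1/(-68 + F)
y = 10199/85 (y = 120 + 1/(-68 + (-6 - 11)) = 120 + 1/(-68 - 17) = 120 + 1/(-85) = 120 - 1/85 = 10199/85 ≈ 119.99)
(-3147 + y)/(21455 + 75*(99 + 105)) = (-3147 + 10199/85)/(21455 + 75*(99 + 105)) = -257296/(85*(21455 + 75*204)) = -257296/(85*(21455 + 15300)) = -257296/85/36755 = -257296/85*1/36755 = -257296/3124175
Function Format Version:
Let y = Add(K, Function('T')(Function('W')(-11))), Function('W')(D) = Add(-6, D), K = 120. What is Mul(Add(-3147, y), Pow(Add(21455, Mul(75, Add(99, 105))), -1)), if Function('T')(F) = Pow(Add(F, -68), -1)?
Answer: Rational(-257296, 3124175) ≈ -0.082356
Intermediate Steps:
Function('T')(F) = Pow(Add(-68, F), -1)
y = Rational(10199, 85) (y = Add(120, Pow(Add(-68, Add(-6, -11)), -1)) = Add(120, Pow(Add(-68, -17), -1)) = Add(120, Pow(-85, -1)) = Add(120, Rational(-1, 85)) = Rational(10199, 85) ≈ 119.99)
Mul(Add(-3147, y), Pow(Add(21455, Mul(75, Add(99, 105))), -1)) = Mul(Add(-3147, Rational(10199, 85)), Pow(Add(21455, Mul(75, Add(99, 105))), -1)) = Mul(Rational(-257296, 85), Pow(Add(21455, Mul(75, 204)), -1)) = Mul(Rational(-257296, 85), Pow(Add(21455, 15300), -1)) = Mul(Rational(-257296, 85), Pow(36755, -1)) = Mul(Rational(-257296, 85), Rational(1, 36755)) = Rational(-257296, 3124175)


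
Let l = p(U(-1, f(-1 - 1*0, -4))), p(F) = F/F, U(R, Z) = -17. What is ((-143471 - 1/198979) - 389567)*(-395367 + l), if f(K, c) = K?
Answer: 41933849632947298/198979 ≈ 2.1075e+11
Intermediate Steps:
p(F) = 1
l = 1
((-143471 - 1/198979) - 389567)*(-395367 + l) = ((-143471 - 1/198979) - 389567)*(-395367 + 1) = ((-143471 - 1*1/198979) - 389567)*(-395366) = ((-143471 - 1/198979) - 389567)*(-395366) = (-28547716110/198979 - 389567)*(-395366) = -106063368203/198979*(-395366) = 41933849632947298/198979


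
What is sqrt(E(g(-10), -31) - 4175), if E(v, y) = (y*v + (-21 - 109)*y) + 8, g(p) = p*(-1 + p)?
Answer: I*sqrt(3547) ≈ 59.557*I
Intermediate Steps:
E(v, y) = 8 - 130*y + v*y (E(v, y) = (v*y - 130*y) + 8 = (-130*y + v*y) + 8 = 8 - 130*y + v*y)
sqrt(E(g(-10), -31) - 4175) = sqrt((8 - 130*(-31) - 10*(-1 - 10)*(-31)) - 4175) = sqrt((8 + 4030 - 10*(-11)*(-31)) - 4175) = sqrt((8 + 4030 + 110*(-31)) - 4175) = sqrt((8 + 4030 - 3410) - 4175) = sqrt(628 - 4175) = sqrt(-3547) = I*sqrt(3547)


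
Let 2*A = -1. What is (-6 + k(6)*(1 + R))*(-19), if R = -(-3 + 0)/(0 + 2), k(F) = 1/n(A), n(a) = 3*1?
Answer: 589/6 ≈ 98.167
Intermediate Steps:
A = -½ (A = (½)*(-1) = -½ ≈ -0.50000)
n(a) = 3
k(F) = ⅓ (k(F) = 1/3 = ⅓)
R = 3/2 (R = -(-3)/2 = -1*(-3/2) = 3/2 ≈ 1.5000)
(-6 + k(6)*(1 + R))*(-19) = (-6 + (1 + 3/2)/3)*(-19) = (-6 + (⅓)*(5/2))*(-19) = (-6 + ⅚)*(-19) = -31/6*(-19) = 589/6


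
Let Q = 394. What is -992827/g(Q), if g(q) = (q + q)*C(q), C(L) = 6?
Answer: -992827/4728 ≈ -209.99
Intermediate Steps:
g(q) = 12*q (g(q) = (q + q)*6 = (2*q)*6 = 12*q)
-992827/g(Q) = -992827/(12*394) = -992827/4728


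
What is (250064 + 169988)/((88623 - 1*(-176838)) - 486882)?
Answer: -420052/221421 ≈ -1.8971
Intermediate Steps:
(250064 + 169988)/((88623 - 1*(-176838)) - 486882) = 420052/((88623 + 176838) - 486882) = 420052/(265461 - 486882) = 420052/(-221421) = 420052*(-1/221421) = -420052/221421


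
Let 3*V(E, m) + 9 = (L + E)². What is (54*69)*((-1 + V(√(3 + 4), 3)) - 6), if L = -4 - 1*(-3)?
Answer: -27324 - 2484*√7 ≈ -33896.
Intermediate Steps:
L = -1 (L = -4 + 3 = -1)
V(E, m) = -3 + (-1 + E)²/3
(54*69)*((-1 + V(√(3 + 4), 3)) - 6) = (54*69)*((-1 + (-3 + (-1 + √(3 + 4))²/3)) - 6) = 3726*((-1 + (-3 + (-1 + √7)²/3)) - 6) = 3726*((-4 + (-1 + √7)²/3) - 6) = 3726*(-10 + (-1 + √7)²/3) = -37260 + 1242*(-1 + √7)²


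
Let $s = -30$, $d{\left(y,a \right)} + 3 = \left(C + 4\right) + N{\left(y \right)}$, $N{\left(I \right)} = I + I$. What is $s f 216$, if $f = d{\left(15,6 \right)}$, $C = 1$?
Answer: $-207360$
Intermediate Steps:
$N{\left(I \right)} = 2 I$
$d{\left(y,a \right)} = 2 + 2 y$ ($d{\left(y,a \right)} = -3 + \left(\left(1 + 4\right) + 2 y\right) = -3 + \left(5 + 2 y\right) = 2 + 2 y$)
$f = 32$ ($f = 2 + 2 \cdot 15 = 2 + 30 = 32$)
$s f 216 = \left(-30\right) 32 \cdot 216 = \left(-960\right) 216 = -207360$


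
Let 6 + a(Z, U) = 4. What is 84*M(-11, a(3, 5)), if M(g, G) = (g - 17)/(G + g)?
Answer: 2352/13 ≈ 180.92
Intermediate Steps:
a(Z, U) = -2 (a(Z, U) = -6 + 4 = -2)
M(g, G) = (-17 + g)/(G + g)
84*M(-11, a(3, 5)) = 84*((-17 - 11)/(-2 - 11)) = 84*(-28/(-13)) = 84*(-1/13*(-28)) = 84*(28/13) = 2352/13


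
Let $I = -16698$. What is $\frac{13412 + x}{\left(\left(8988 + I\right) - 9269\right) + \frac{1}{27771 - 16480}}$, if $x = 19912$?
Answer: $- \frac{31355107}{15975824} \approx -1.9627$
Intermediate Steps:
$\frac{13412 + x}{\left(\left(8988 + I\right) - 9269\right) + \frac{1}{27771 - 16480}} = \frac{13412 + 19912}{\left(\left(8988 - 16698\right) - 9269\right) + \frac{1}{27771 - 16480}} = \frac{33324}{\left(-7710 - 9269\right) + \frac{1}{11291}} = \frac{33324}{-16979 + \frac{1}{11291}} = \frac{33324}{- \frac{191709888}{11291}} = 33324 \left(- \frac{11291}{191709888}\right) = - \frac{31355107}{15975824}$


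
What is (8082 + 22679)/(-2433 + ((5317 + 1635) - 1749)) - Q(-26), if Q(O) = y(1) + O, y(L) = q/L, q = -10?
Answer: 130481/2770 ≈ 47.105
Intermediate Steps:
y(L) = -10/L
Q(O) = -10 + O (Q(O) = -10/1 + O = -10*1 + O = -10 + O)
(8082 + 22679)/(-2433 + ((5317 + 1635) - 1749)) - Q(-26) = (8082 + 22679)/(-2433 + ((5317 + 1635) - 1749)) - (-10 - 26) = 30761/(-2433 + (6952 - 1749)) - 1*(-36) = 30761/(-2433 + 5203) + 36 = 30761/2770 + 36 = 130481/2770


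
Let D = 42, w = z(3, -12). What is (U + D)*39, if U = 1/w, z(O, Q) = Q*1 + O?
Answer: 4901/3 ≈ 1633.7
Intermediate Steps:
z(O, Q) = O + Q (z(O, Q) = Q + O = O + Q)
w = -9 (w = 3 - 12 = -9)
U = -⅑ (U = 1/(-9) = -⅑ ≈ -0.11111)
(U + D)*39 = (-⅑ + 42)*39 = (377/9)*39 = 4901/3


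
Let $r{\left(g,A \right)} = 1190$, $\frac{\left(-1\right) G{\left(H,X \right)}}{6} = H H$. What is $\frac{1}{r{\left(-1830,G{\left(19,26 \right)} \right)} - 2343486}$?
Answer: $- \frac{1}{2342296} \approx -4.2693 \cdot 10^{-7}$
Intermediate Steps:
$G{\left(H,X \right)} = - 6 H^{2}$ ($G{\left(H,X \right)} = - 6 H H = - 6 H^{2}$)
$\frac{1}{r{\left(-1830,G{\left(19,26 \right)} \right)} - 2343486} = \frac{1}{1190 - 2343486} = \frac{1}{-2342296} = - \frac{1}{2342296}$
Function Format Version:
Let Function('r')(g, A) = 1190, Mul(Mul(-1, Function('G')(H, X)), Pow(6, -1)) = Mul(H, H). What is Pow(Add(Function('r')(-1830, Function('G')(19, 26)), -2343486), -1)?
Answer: Rational(-1, 2342296) ≈ -4.2693e-7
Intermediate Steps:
Function('G')(H, X) = Mul(-6, Pow(H, 2)) (Function('G')(H, X) = Mul(-6, Mul(H, H)) = Mul(-6, Pow(H, 2)))
Pow(Add(Function('r')(-1830, Function('G')(19, 26)), -2343486), -1) = Pow(Add(1190, -2343486), -1) = Pow(-2342296, -1) = Rational(-1, 2342296)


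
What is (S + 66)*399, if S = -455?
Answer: -155211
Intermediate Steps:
(S + 66)*399 = (-455 + 66)*399 = -389*399 = -155211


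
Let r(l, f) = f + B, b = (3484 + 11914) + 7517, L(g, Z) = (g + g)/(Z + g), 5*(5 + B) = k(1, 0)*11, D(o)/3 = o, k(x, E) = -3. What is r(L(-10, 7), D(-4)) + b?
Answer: 114457/5 ≈ 22891.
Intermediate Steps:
D(o) = 3*o
B = -58/5 (B = -5 + (-3*11)/5 = -5 + (⅕)*(-33) = -5 - 33/5 = -58/5 ≈ -11.600)
L(g, Z) = 2*g/(Z + g) (L(g, Z) = (2*g)/(Z + g) = 2*g/(Z + g))
b = 22915 (b = 15398 + 7517 = 22915)
r(l, f) = -58/5 + f (r(l, f) = f - 58/5 = -58/5 + f)
r(L(-10, 7), D(-4)) + b = (-58/5 + 3*(-4)) + 22915 = (-58/5 - 12) + 22915 = -118/5 + 22915 = 114457/5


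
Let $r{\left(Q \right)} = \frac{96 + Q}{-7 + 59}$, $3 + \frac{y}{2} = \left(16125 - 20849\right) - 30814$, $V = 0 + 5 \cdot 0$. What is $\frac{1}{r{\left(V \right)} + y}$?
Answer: $- \frac{13}{924042} \approx -1.4069 \cdot 10^{-5}$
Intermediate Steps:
$V = 0$ ($V = 0 + 0 = 0$)
$y = -71082$ ($y = -6 + 2 \left(\left(16125 - 20849\right) - 30814\right) = -6 + 2 \left(-4724 - 30814\right) = -6 + 2 \left(-35538\right) = -6 - 71076 = -71082$)
$r{\left(Q \right)} = \frac{24}{13} + \frac{Q}{52}$ ($r{\left(Q \right)} = \frac{96 + Q}{52} = \left(96 + Q\right) \frac{1}{52} = \frac{24}{13} + \frac{Q}{52}$)
$\frac{1}{r{\left(V \right)} + y} = \frac{1}{\left(\frac{24}{13} + \frac{1}{52} \cdot 0\right) - 71082} = \frac{1}{\left(\frac{24}{13} + 0\right) - 71082} = \frac{1}{\frac{24}{13} - 71082} = \frac{1}{- \frac{924042}{13}} = - \frac{13}{924042}$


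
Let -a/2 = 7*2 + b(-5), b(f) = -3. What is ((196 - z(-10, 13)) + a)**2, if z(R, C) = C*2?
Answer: 21904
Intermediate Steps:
z(R, C) = 2*C
a = -22 (a = -2*(7*2 - 3) = -2*(14 - 3) = -2*11 = -22)
((196 - z(-10, 13)) + a)**2 = ((196 - 2*13) - 22)**2 = ((196 - 1*26) - 22)**2 = ((196 - 26) - 22)**2 = (170 - 22)**2 = 148**2 = 21904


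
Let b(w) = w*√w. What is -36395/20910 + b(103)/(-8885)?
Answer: -7279/4182 - 103*√103/8885 ≈ -1.8582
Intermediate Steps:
b(w) = w^(3/2)
-36395/20910 + b(103)/(-8885) = -36395/20910 + 103^(3/2)/(-8885) = -36395*1/20910 + (103*√103)*(-1/8885) = -7279/4182 - 103*√103/8885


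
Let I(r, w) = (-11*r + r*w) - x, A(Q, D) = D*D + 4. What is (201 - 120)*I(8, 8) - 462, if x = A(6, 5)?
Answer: -4755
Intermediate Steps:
A(Q, D) = 4 + D**2 (A(Q, D) = D**2 + 4 = 4 + D**2)
x = 29 (x = 4 + 5**2 = 4 + 25 = 29)
I(r, w) = -29 - 11*r + r*w (I(r, w) = (-11*r + r*w) - 1*29 = (-11*r + r*w) - 29 = -29 - 11*r + r*w)
(201 - 120)*I(8, 8) - 462 = (201 - 120)*(-29 - 11*8 + 8*8) - 462 = 81*(-29 - 88 + 64) - 462 = 81*(-53) - 462 = -4293 - 462 = -4755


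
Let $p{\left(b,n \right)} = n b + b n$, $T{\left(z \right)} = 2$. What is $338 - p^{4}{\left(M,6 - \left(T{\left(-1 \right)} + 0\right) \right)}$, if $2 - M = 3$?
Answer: $-3758$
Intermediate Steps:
$M = -1$ ($M = 2 - 3 = -1$)
$p{\left(b,n \right)} = 2 b n$ ($p{\left(b,n \right)} = b n + b n = 2 b n$)
$338 - p^{4}{\left(M,6 - \left(T{\left(-1 \right)} + 0\right) \right)} = 338 - \left(2 \left(-1\right) \left(6 - \left(2 + 0\right)\right)\right)^{4} = 338 - \left(2 \left(-1\right) \left(6 - 2\right)\right)^{4} = 338 - \left(2 \left(-1\right) 4\right)^{4} = 338 - \left(-8\right)^{4} = 338 - 4096 = -3758$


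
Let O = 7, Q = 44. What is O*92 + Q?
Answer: 688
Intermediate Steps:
O*92 + Q = 7*92 + 44 = 644 + 44 = 688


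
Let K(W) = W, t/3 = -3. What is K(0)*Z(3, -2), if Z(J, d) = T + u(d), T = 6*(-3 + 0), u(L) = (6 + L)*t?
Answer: 0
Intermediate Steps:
t = -9 (t = 3*(-3) = -9)
u(L) = -54 - 9*L (u(L) = (6 + L)*(-9) = -54 - 9*L)
T = -18 (T = 6*(-3) = -18)
Z(J, d) = -72 - 9*d (Z(J, d) = -18 + (-54 - 9*d) = -72 - 9*d)
K(0)*Z(3, -2) = 0*(-72 - 9*(-2)) = 0*(-72 + 18) = 0*(-54) = 0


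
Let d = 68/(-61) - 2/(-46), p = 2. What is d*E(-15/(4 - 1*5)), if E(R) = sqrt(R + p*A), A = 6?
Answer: -4509*sqrt(3)/1403 ≈ -5.5665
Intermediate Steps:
d = -1503/1403 (d = 68*(-1/61) - 2*(-1/46) = -68/61 + 1/23 = -1503/1403 ≈ -1.0713)
E(R) = sqrt(12 + R) (E(R) = sqrt(R + 2*6) = sqrt(R + 12) = sqrt(12 + R))
d*E(-15/(4 - 1*5)) = -1503*sqrt(12 - 15/(4 - 1*5))/1403 = -1503*sqrt(12 - 15/(4 - 5))/1403 = -1503*sqrt(12 - 15/(-1))/1403 = -1503*sqrt(12 - 15*(-1))/1403 = -1503*sqrt(12 + 15)/1403 = -4509*sqrt(3)/1403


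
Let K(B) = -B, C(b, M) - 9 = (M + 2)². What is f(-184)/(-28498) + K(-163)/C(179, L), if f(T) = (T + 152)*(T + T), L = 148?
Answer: -130210405/320730741 ≈ -0.40598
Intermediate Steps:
C(b, M) = 9 + (2 + M)² (C(b, M) = 9 + (M + 2)² = 9 + (2 + M)²)
f(T) = 2*T*(152 + T) (f(T) = (152 + T)*(2*T) = 2*T*(152 + T))
f(-184)/(-28498) + K(-163)/C(179, L) = (2*(-184)*(152 - 184))/(-28498) + (-1*(-163))/(9 + (2 + 148)²) = (2*(-184)*(-32))*(-1/28498) + 163/(9 + 150²) = 11776*(-1/28498) + 163/(9 + 22500) = -5888/14249 + 163/22509 = -130210405/320730741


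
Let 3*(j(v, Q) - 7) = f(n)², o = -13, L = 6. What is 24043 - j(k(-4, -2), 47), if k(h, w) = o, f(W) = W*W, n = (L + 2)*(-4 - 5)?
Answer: -8933916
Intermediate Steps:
n = -72 (n = (6 + 2)*(-4 - 5) = 8*(-9) = -72)
f(W) = W²
k(h, w) = -13
j(v, Q) = 8957959 (j(v, Q) = 7 + ((-72)²)²/3 = 7 + (⅓)*5184² = 7 + (⅓)*26873856 = 7 + 8957952 = 8957959)
24043 - j(k(-4, -2), 47) = 24043 - 1*8957959 = 24043 - 8957959 = -8933916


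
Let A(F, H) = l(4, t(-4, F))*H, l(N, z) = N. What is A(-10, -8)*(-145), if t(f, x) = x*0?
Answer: 4640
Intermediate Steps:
t(f, x) = 0
A(F, H) = 4*H
A(-10, -8)*(-145) = (4*(-8))*(-145) = -32*(-145) = 4640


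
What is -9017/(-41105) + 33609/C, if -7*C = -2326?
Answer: 9691459157/95610230 ≈ 101.36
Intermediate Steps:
C = 2326/7 (C = -⅐*(-2326) = 2326/7 ≈ 332.29)
-9017/(-41105) + 33609/C = -9017/(-41105) + 33609/(2326/7) = -9017*(-1/41105) + 33609*(7/2326) = 9017/41105 + 235263/2326 = 9691459157/95610230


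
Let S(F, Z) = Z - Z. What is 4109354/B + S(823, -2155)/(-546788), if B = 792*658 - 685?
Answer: 4109354/520451 ≈ 7.8958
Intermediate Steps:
S(F, Z) = 0
B = 520451 (B = 521136 - 685 = 520451)
4109354/B + S(823, -2155)/(-546788) = 4109354/520451 + 0/(-546788) = 4109354*(1/520451) + 0*(-1/546788) = 4109354/520451 + 0 = 4109354/520451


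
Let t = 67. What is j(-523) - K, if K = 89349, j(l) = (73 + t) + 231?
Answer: -88978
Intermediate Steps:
j(l) = 371 (j(l) = (73 + 67) + 231 = 140 + 231 = 371)
j(-523) - K = 371 - 1*89349 = 371 - 89349 = -88978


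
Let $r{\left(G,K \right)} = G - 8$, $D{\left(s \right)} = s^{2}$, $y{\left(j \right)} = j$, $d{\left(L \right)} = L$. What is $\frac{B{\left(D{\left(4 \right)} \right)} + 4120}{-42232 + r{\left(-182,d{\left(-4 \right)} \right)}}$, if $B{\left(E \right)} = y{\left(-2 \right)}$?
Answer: $- \frac{2059}{21211} \approx -0.097072$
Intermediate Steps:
$r{\left(G,K \right)} = -8 + G$ ($r{\left(G,K \right)} = G - 8 = -8 + G$)
$B{\left(E \right)} = -2$
$\frac{B{\left(D{\left(4 \right)} \right)} + 4120}{-42232 + r{\left(-182,d{\left(-4 \right)} \right)}} = \frac{-2 + 4120}{-42232 - 190} = \frac{4118}{-42232 - 190} = \frac{4118}{-42422} = 4118 \left(- \frac{1}{42422}\right) = - \frac{2059}{21211}$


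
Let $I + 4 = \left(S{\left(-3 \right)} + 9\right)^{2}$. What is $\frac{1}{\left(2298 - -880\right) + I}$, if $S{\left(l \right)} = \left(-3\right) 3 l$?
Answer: $\frac{1}{4470} \approx 0.00022371$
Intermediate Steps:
$S{\left(l \right)} = - 9 l$
$I = 1292$ ($I = -4 + \left(\left(-9\right) \left(-3\right) + 9\right)^{2} = -4 + \left(27 + 9\right)^{2} = -4 + 36^{2} = -4 + 1296 = 1292$)
$\frac{1}{\left(2298 - -880\right) + I} = \frac{1}{\left(2298 - -880\right) + 1292} = \frac{1}{\left(2298 + 880\right) + 1292} = \frac{1}{3178 + 1292} = \frac{1}{4470}$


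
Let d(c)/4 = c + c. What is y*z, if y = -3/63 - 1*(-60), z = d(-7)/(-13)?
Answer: 10072/39 ≈ 258.26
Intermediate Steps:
d(c) = 8*c (d(c) = 4*(c + c) = 4*(2*c) = 8*c)
z = 56/13 (z = (8*(-7))/(-13) = -56*(-1/13) = 56/13 ≈ 4.3077)
y = 1259/21 (y = -3*1/63 + 60 = -1/21 + 60 = 1259/21 ≈ 59.952)
y*z = (1259/21)*(56/13) = 10072/39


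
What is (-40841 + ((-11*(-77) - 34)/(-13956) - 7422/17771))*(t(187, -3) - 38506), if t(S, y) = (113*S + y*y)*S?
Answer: -6608739092352843209/41335346 ≈ -1.5988e+11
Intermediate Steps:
t(S, y) = S*(y² + 113*S) (t(S, y) = (113*S + y²)*S = (y² + 113*S)*S = S*(y² + 113*S))
(-40841 + ((-11*(-77) - 34)/(-13956) - 7422/17771))*(t(187, -3) - 38506) = (-40841 + ((-11*(-77) - 34)/(-13956) - 7422/17771))*(187*((-3)² + 113*187) - 38506) = (-40841 + ((847 - 34)*(-1/13956) - 7422*1/17771))*(187*(9 + 21131) - 38506) = (-40841 + (813*(-1/13956) - 7422/17771))*(187*21140 - 38506) = (-40841 + (-271/4652 - 7422/17771))*(3953180 - 38506) = (-40841 - 39343085/82670692)*3914674 = -3376393075057/82670692*3914674 = -6608739092352843209/41335346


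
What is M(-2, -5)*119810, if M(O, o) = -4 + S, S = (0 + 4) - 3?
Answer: -359430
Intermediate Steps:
S = 1 (S = 4 - 3 = 1)
M(O, o) = -3 (M(O, o) = -4 + 1 = -3)
M(-2, -5)*119810 = -3*119810 = -359430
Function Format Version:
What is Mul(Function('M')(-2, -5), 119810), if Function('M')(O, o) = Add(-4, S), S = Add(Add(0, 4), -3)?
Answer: -359430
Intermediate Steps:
S = 1 (S = Add(4, -3) = 1)
Function('M')(O, o) = -3 (Function('M')(O, o) = Add(-4, 1) = -3)
Mul(Function('M')(-2, -5), 119810) = Mul(-3, 119810) = -359430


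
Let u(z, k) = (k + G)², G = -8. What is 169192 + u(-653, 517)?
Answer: 428273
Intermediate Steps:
u(z, k) = (-8 + k)² (u(z, k) = (k - 8)² = (-8 + k)²)
169192 + u(-653, 517) = 169192 + (-8 + 517)² = 169192 + 509² = 169192 + 259081 = 428273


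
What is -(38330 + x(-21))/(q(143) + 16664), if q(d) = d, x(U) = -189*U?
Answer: -42299/16807 ≈ -2.5168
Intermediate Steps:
-(38330 + x(-21))/(q(143) + 16664) = -(38330 - 189*(-21))/(143 + 16664) = -(38330 + 3969)/16807 = -42299/16807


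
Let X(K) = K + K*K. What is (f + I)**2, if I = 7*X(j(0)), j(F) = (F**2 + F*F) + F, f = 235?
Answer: 55225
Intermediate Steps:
j(F) = F + 2*F**2 (j(F) = (F**2 + F**2) + F = 2*F**2 + F = F + 2*F**2)
X(K) = K + K**2
I = 0 (I = 7*((0*(1 + 2*0))*(1 + 0*(1 + 2*0))) = 7*((0*(1 + 0))*(1 + 0*(1 + 0))) = 7*((0*1)*(1 + 0*1)) = 7*(0*(1 + 0)) = 7*(0*1) = 7*0 = 0)
(f + I)**2 = (235 + 0)**2 = 235**2 = 55225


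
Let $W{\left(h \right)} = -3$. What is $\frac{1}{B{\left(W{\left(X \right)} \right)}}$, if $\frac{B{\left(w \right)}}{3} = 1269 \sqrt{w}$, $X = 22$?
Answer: $- \frac{i \sqrt{3}}{11421} \approx - 0.00015165 i$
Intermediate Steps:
$B{\left(w \right)} = 3807 \sqrt{w}$ ($B{\left(w \right)} = 3 \cdot 1269 \sqrt{w} = 3807 \sqrt{w}$)
$\frac{1}{B{\left(W{\left(X \right)} \right)}} = \frac{1}{3807 \sqrt{-3}} = \frac{1}{3807 i \sqrt{3}} = - \frac{i \sqrt{3}}{11421}$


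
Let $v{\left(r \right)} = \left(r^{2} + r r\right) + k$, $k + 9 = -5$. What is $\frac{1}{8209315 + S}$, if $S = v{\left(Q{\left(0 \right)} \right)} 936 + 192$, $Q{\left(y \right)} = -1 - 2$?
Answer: $\frac{1}{8213251} \approx 1.2175 \cdot 10^{-7}$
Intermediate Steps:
$k = -14$ ($k = -9 - 5 = -14$)
$Q{\left(y \right)} = -3$
$v{\left(r \right)} = -14 + 2 r^{2}$ ($v{\left(r \right)} = \left(r^{2} + r r\right) - 14 = \left(r^{2} + r^{2}\right) - 14 = 2 r^{2} - 14 = -14 + 2 r^{2}$)
$S = 3936$ ($S = \left(-14 + 2 \left(-3\right)^{2}\right) 936 + 192 = \left(-14 + 2 \cdot 9\right) 936 + 192 = \left(-14 + 18\right) 936 + 192 = 4 \cdot 936 + 192 = 3744 + 192 = 3936$)
$\frac{1}{8209315 + S} = \frac{1}{8209315 + 3936} = \frac{1}{8213251}$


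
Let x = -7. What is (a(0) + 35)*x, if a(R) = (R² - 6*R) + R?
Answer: -245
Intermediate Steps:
a(R) = R² - 5*R
(a(0) + 35)*x = (0*(-5 + 0) + 35)*(-7) = (0*(-5) + 35)*(-7) = (0 + 35)*(-7) = 35*(-7) = -245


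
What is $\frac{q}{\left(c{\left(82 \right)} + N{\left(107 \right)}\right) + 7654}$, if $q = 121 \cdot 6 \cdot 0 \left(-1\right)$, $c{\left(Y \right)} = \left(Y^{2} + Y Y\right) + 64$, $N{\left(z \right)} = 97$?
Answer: $0$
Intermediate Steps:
$c{\left(Y \right)} = 64 + 2 Y^{2}$ ($c{\left(Y \right)} = \left(Y^{2} + Y^{2}\right) + 64 = 2 Y^{2} + 64 = 64 + 2 Y^{2}$)
$q = 0$ ($q = 121 \cdot 0 \left(-1\right) = 121 \cdot 0 = 0$)
$\frac{q}{\left(c{\left(82 \right)} + N{\left(107 \right)}\right) + 7654} = \frac{0}{\left(\left(64 + 2 \cdot 82^{2}\right) + 97\right) + 7654} = \frac{0}{\left(\left(64 + 2 \cdot 6724\right) + 97\right) + 7654} = \frac{0}{\left(\left(64 + 13448\right) + 97\right) + 7654} = \frac{0}{\left(13512 + 97\right) + 7654} = \frac{0}{13609 + 7654} = \frac{0}{21263} = 0 \cdot \frac{1}{21263} = 0$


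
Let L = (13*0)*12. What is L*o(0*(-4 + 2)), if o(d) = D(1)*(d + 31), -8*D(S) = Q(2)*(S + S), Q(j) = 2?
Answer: 0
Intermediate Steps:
D(S) = -S/2 (D(S) = -(S + S)/4 = -2*S/4 = -S/2)
o(d) = -31/2 - d/2 (o(d) = (-½*1)*(d + 31) = -(31 + d)/2 = -31/2 - d/2)
L = 0 (L = 0*12 = 0)
L*o(0*(-4 + 2)) = 0*(-31/2 - 0*(-4 + 2)) = 0*(-31/2 - 0*(-2)) = 0*(-31/2 - ½*0) = 0*(-31/2 + 0) = 0*(-31/2) = 0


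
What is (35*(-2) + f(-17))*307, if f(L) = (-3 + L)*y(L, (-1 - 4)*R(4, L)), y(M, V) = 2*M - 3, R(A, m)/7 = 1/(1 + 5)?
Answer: 205690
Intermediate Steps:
R(A, m) = 7/6 (R(A, m) = 7/(1 + 5) = 7/6)
y(M, V) = -3 + 2*M
f(L) = (-3 + L)*(-3 + 2*L)
(35*(-2) + f(-17))*307 = (35*(-2) + (-3 - 17)*(-3 + 2*(-17)))*307 = (-70 - 20*(-3 - 34))*307 = (-70 - 20*(-37))*307 = (-70 + 740)*307 = 670*307 = 205690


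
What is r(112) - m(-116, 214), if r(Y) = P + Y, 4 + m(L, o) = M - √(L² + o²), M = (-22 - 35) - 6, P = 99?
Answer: 278 + 2*√14813 ≈ 521.42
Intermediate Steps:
M = -63 (M = -57 - 6 = -63)
m(L, o) = -67 - √(L² + o²) (m(L, o) = -4 + (-63 - √(L² + o²)) = -67 - √(L² + o²))
r(Y) = 99 + Y
r(112) - m(-116, 214) = (99 + 112) - (-67 - √((-116)² + 214²)) = 211 - (-67 - √(13456 + 45796)) = 211 - (-67 - √59252) = 211 - (-67 - 2*√14813) = 211 + (67 + 2*√14813) = 278 + 2*√14813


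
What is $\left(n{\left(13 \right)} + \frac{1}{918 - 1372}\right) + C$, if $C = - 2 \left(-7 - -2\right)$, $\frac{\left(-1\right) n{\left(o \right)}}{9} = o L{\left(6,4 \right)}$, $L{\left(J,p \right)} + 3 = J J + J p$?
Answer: $- \frac{3023187}{454} \approx -6659.0$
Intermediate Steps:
$L{\left(J,p \right)} = -3 + J^{2} + J p$ ($L{\left(J,p \right)} = -3 + \left(J J + J p\right) = -3 + \left(J^{2} + J p\right) = -3 + J^{2} + J p$)
$n{\left(o \right)} = - 513 o$ ($n{\left(o \right)} = - 9 o \left(-3 + 6^{2} + 6 \cdot 4\right) = - 9 o \left(-3 + 36 + 24\right) = - 9 o 57 = - 9 \cdot 57 o = - 513 o$)
$C = 10$ ($C = - 2 \left(-7 + 2\right) = \left(-2\right) \left(-5\right) = 10$)
$\left(n{\left(13 \right)} + \frac{1}{918 - 1372}\right) + C = \left(\left(-513\right) 13 + \frac{1}{918 - 1372}\right) + 10 = \left(-6669 + \frac{1}{-454}\right) + 10 = \left(-6669 - \frac{1}{454}\right) + 10 = - \frac{3027727}{454} + 10 = - \frac{3023187}{454}$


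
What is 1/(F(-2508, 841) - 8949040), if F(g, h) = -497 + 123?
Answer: -1/8949414 ≈ -1.1174e-7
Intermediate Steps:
F(g, h) = -374
1/(F(-2508, 841) - 8949040) = 1/(-374 - 8949040) = 1/(-8949414) = -1/8949414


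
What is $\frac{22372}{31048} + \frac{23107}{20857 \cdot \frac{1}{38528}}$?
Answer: $\frac{6910365195153}{161892034} \approx 42685.0$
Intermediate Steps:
$\frac{22372}{31048} + \frac{23107}{20857 \cdot \frac{1}{38528}} = 22372 \cdot \frac{1}{31048} + \frac{23107}{20857 \cdot \frac{1}{38528}} = \frac{5593}{7762} + \frac{23107}{\frac{20857}{38528}} = \frac{5593}{7762} + 23107 \cdot \frac{38528}{20857} = \frac{5593}{7762} + \frac{890266496}{20857} = \frac{6910365195153}{161892034}$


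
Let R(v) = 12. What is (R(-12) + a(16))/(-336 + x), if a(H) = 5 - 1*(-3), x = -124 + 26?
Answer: -10/217 ≈ -0.046083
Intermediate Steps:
x = -98
a(H) = 8 (a(H) = 5 + 3 = 8)
(R(-12) + a(16))/(-336 + x) = (12 + 8)/(-336 - 98) = 20/(-434) = 20*(-1/434) = -10/217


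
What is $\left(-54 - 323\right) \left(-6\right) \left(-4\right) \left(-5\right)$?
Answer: $45240$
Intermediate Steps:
$\left(-54 - 323\right) \left(-6\right) \left(-4\right) \left(-5\right) = - 377 \cdot 24 \left(-5\right) = \left(-377\right) \left(-120\right) = 45240$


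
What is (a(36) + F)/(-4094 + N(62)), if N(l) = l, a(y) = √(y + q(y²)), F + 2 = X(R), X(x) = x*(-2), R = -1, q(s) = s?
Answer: -√37/672 ≈ -0.0090517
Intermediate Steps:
X(x) = -2*x
F = 0 (F = -2 - 2*(-1) = -2 + 2 = 0)
a(y) = √(y + y²)
(a(36) + F)/(-4094 + N(62)) = (√(36*(1 + 36)) + 0)/(-4094 + 62) = (√(36*37) + 0)/(-4032) = (√1332 + 0)*(-1/4032) = (6*√37 + 0)*(-1/4032) = (6*√37)*(-1/4032) = -√37/672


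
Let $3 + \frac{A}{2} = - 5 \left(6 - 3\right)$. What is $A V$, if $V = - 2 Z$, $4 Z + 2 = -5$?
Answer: $-126$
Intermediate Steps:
$Z = - \frac{7}{4}$ ($Z = - \frac{1}{2} + \frac{1}{4} \left(-5\right) = - \frac{1}{2} - \frac{5}{4} = - \frac{7}{4} \approx -1.75$)
$V = \frac{7}{2}$ ($V = \left(-2\right) \left(- \frac{7}{4}\right) = \frac{7}{2} \approx 3.5$)
$A = -36$ ($A = -6 + 2 \left(- 5 \left(6 - 3\right)\right) = -6 + 2 \left(\left(-5\right) 3\right) = -6 + 2 \left(-15\right) = -6 - 30 = -36$)
$A V = \left(-36\right) \frac{7}{2} = -126$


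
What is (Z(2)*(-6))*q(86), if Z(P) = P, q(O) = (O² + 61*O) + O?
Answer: -152736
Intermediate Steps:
q(O) = O² + 62*O
(Z(2)*(-6))*q(86) = (2*(-6))*(86*(62 + 86)) = -1032*148 = -12*12728 = -152736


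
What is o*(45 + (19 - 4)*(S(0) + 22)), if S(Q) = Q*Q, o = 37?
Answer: 13875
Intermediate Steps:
S(Q) = Q**2
o*(45 + (19 - 4)*(S(0) + 22)) = 37*(45 + (19 - 4)*(0**2 + 22)) = 37*(45 + 15*(0 + 22)) = 37*(45 + 15*22) = 37*(45 + 330) = 37*375 = 13875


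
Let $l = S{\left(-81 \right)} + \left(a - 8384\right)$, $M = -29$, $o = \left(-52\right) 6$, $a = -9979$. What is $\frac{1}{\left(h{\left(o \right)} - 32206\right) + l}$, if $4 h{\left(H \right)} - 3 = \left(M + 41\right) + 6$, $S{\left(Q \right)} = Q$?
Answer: $- \frac{4}{202579} \approx -1.9745 \cdot 10^{-5}$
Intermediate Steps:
$o = -312$
$h{\left(H \right)} = \frac{21}{4}$ ($h{\left(H \right)} = \frac{3}{4} + \frac{\left(-29 + 41\right) + 6}{4} = \frac{3}{4} + \frac{12 + 6}{4} = \frac{3}{4} + \frac{1}{4} \cdot 18 = \frac{3}{4} + \frac{9}{2} = \frac{21}{4}$)
$l = -18444$ ($l = -81 - 18363 = -18444$)
$\frac{1}{\left(h{\left(o \right)} - 32206\right) + l} = \frac{1}{\left(\frac{21}{4} - 32206\right) - 18444} = \frac{1}{- \frac{128803}{4} - 18444} = \frac{1}{- \frac{202579}{4}} = - \frac{4}{202579}$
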